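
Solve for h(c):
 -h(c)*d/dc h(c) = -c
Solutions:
 h(c) = -sqrt(C1 + c^2)
 h(c) = sqrt(C1 + c^2)


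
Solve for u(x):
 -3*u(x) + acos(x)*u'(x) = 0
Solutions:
 u(x) = C1*exp(3*Integral(1/acos(x), x))


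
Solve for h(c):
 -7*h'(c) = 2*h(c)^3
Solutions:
 h(c) = -sqrt(14)*sqrt(-1/(C1 - 2*c))/2
 h(c) = sqrt(14)*sqrt(-1/(C1 - 2*c))/2


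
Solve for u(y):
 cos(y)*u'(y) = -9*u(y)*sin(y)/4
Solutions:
 u(y) = C1*cos(y)^(9/4)


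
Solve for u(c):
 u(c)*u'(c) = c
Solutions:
 u(c) = -sqrt(C1 + c^2)
 u(c) = sqrt(C1 + c^2)


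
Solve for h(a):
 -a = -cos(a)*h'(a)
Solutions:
 h(a) = C1 + Integral(a/cos(a), a)


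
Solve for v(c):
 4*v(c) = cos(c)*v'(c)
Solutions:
 v(c) = C1*(sin(c)^2 + 2*sin(c) + 1)/(sin(c)^2 - 2*sin(c) + 1)


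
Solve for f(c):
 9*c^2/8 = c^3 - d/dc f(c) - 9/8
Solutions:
 f(c) = C1 + c^4/4 - 3*c^3/8 - 9*c/8


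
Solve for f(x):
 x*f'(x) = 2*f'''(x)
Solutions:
 f(x) = C1 + Integral(C2*airyai(2^(2/3)*x/2) + C3*airybi(2^(2/3)*x/2), x)


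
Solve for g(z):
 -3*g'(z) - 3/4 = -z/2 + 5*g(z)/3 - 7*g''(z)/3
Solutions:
 g(z) = C1*exp(z*(9 - sqrt(221))/14) + C2*exp(z*(9 + sqrt(221))/14) + 3*z/10 - 99/100


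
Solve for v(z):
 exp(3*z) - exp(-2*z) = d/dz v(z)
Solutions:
 v(z) = C1 + exp(3*z)/3 + exp(-2*z)/2


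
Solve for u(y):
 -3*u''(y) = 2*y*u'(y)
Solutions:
 u(y) = C1 + C2*erf(sqrt(3)*y/3)


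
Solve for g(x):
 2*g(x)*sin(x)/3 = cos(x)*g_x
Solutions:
 g(x) = C1/cos(x)^(2/3)


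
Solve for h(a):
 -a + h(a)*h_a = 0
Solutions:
 h(a) = -sqrt(C1 + a^2)
 h(a) = sqrt(C1 + a^2)


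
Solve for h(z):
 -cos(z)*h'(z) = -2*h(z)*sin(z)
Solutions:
 h(z) = C1/cos(z)^2


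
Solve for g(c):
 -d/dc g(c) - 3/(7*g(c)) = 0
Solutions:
 g(c) = -sqrt(C1 - 42*c)/7
 g(c) = sqrt(C1 - 42*c)/7


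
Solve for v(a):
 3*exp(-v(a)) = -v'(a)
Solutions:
 v(a) = log(C1 - 3*a)


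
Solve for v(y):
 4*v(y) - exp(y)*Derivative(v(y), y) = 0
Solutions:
 v(y) = C1*exp(-4*exp(-y))


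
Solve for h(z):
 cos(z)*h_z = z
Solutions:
 h(z) = C1 + Integral(z/cos(z), z)


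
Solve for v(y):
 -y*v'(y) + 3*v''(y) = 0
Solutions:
 v(y) = C1 + C2*erfi(sqrt(6)*y/6)


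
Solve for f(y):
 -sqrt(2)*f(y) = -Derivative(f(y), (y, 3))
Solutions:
 f(y) = C3*exp(2^(1/6)*y) + (C1*sin(2^(1/6)*sqrt(3)*y/2) + C2*cos(2^(1/6)*sqrt(3)*y/2))*exp(-2^(1/6)*y/2)


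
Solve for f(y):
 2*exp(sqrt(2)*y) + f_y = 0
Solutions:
 f(y) = C1 - sqrt(2)*exp(sqrt(2)*y)


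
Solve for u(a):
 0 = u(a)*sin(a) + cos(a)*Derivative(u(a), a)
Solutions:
 u(a) = C1*cos(a)


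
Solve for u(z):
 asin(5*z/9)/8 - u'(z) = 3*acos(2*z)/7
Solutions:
 u(z) = C1 - 3*z*acos(2*z)/7 + z*asin(5*z/9)/8 + 3*sqrt(1 - 4*z^2)/14 + sqrt(81 - 25*z^2)/40


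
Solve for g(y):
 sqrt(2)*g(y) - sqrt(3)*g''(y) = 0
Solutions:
 g(y) = C1*exp(-2^(1/4)*3^(3/4)*y/3) + C2*exp(2^(1/4)*3^(3/4)*y/3)


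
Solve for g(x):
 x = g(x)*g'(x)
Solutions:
 g(x) = -sqrt(C1 + x^2)
 g(x) = sqrt(C1 + x^2)


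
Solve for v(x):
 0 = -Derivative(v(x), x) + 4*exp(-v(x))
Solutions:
 v(x) = log(C1 + 4*x)


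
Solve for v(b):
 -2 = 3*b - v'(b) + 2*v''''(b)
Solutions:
 v(b) = C1 + C4*exp(2^(2/3)*b/2) + 3*b^2/2 + 2*b + (C2*sin(2^(2/3)*sqrt(3)*b/4) + C3*cos(2^(2/3)*sqrt(3)*b/4))*exp(-2^(2/3)*b/4)


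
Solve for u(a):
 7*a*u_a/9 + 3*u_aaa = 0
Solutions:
 u(a) = C1 + Integral(C2*airyai(-7^(1/3)*a/3) + C3*airybi(-7^(1/3)*a/3), a)


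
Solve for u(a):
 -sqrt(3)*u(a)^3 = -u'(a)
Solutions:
 u(a) = -sqrt(2)*sqrt(-1/(C1 + sqrt(3)*a))/2
 u(a) = sqrt(2)*sqrt(-1/(C1 + sqrt(3)*a))/2


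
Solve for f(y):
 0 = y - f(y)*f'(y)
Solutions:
 f(y) = -sqrt(C1 + y^2)
 f(y) = sqrt(C1 + y^2)


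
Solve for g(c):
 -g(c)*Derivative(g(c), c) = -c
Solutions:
 g(c) = -sqrt(C1 + c^2)
 g(c) = sqrt(C1 + c^2)


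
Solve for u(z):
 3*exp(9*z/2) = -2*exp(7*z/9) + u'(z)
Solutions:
 u(z) = C1 + 18*exp(7*z/9)/7 + 2*exp(9*z/2)/3


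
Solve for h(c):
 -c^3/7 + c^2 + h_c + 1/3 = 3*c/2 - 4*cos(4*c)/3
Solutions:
 h(c) = C1 + c^4/28 - c^3/3 + 3*c^2/4 - c/3 - sin(4*c)/3


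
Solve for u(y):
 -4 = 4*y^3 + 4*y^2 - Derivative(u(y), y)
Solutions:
 u(y) = C1 + y^4 + 4*y^3/3 + 4*y


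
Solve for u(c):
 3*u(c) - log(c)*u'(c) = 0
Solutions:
 u(c) = C1*exp(3*li(c))


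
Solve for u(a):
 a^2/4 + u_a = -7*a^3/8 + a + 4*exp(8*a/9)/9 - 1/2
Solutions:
 u(a) = C1 - 7*a^4/32 - a^3/12 + a^2/2 - a/2 + exp(8*a/9)/2


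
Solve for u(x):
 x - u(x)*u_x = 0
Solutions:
 u(x) = -sqrt(C1 + x^2)
 u(x) = sqrt(C1 + x^2)


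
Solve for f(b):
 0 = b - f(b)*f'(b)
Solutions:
 f(b) = -sqrt(C1 + b^2)
 f(b) = sqrt(C1 + b^2)


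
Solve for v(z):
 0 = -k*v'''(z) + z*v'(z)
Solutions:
 v(z) = C1 + Integral(C2*airyai(z*(1/k)^(1/3)) + C3*airybi(z*(1/k)^(1/3)), z)


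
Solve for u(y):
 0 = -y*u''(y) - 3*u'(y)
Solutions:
 u(y) = C1 + C2/y^2


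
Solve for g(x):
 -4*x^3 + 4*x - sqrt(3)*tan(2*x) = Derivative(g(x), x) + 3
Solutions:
 g(x) = C1 - x^4 + 2*x^2 - 3*x + sqrt(3)*log(cos(2*x))/2


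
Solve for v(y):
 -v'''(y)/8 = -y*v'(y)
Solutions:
 v(y) = C1 + Integral(C2*airyai(2*y) + C3*airybi(2*y), y)


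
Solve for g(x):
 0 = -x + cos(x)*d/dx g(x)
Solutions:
 g(x) = C1 + Integral(x/cos(x), x)


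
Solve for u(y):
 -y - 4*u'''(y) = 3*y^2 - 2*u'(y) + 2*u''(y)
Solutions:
 u(y) = C1 + C2*exp(-y) + C3*exp(y/2) + y^3/2 + 7*y^2/4 + 19*y/2


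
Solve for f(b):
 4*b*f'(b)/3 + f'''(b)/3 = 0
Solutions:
 f(b) = C1 + Integral(C2*airyai(-2^(2/3)*b) + C3*airybi(-2^(2/3)*b), b)


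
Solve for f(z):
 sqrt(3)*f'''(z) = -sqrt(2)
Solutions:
 f(z) = C1 + C2*z + C3*z^2 - sqrt(6)*z^3/18


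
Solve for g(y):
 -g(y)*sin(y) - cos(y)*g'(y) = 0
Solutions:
 g(y) = C1*cos(y)


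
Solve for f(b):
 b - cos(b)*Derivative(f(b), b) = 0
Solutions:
 f(b) = C1 + Integral(b/cos(b), b)


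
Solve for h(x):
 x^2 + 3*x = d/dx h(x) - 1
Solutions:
 h(x) = C1 + x^3/3 + 3*x^2/2 + x


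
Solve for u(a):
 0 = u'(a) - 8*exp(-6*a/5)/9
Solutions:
 u(a) = C1 - 20*exp(-6*a/5)/27


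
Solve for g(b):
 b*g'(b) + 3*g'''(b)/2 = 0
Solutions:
 g(b) = C1 + Integral(C2*airyai(-2^(1/3)*3^(2/3)*b/3) + C3*airybi(-2^(1/3)*3^(2/3)*b/3), b)


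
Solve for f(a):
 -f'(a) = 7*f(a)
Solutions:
 f(a) = C1*exp(-7*a)


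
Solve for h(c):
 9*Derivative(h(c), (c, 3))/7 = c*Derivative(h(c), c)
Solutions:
 h(c) = C1 + Integral(C2*airyai(21^(1/3)*c/3) + C3*airybi(21^(1/3)*c/3), c)


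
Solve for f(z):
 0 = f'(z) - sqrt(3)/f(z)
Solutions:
 f(z) = -sqrt(C1 + 2*sqrt(3)*z)
 f(z) = sqrt(C1 + 2*sqrt(3)*z)


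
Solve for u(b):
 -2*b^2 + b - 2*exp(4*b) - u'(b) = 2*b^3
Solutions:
 u(b) = C1 - b^4/2 - 2*b^3/3 + b^2/2 - exp(4*b)/2


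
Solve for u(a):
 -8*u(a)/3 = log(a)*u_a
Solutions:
 u(a) = C1*exp(-8*li(a)/3)


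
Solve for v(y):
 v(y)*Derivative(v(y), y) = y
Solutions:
 v(y) = -sqrt(C1 + y^2)
 v(y) = sqrt(C1 + y^2)


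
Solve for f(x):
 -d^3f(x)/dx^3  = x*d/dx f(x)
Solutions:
 f(x) = C1 + Integral(C2*airyai(-x) + C3*airybi(-x), x)


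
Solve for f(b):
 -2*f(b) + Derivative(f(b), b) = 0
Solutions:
 f(b) = C1*exp(2*b)


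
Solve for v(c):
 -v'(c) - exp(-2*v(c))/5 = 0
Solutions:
 v(c) = log(-sqrt(C1 - 10*c)) - log(5)
 v(c) = log(C1 - 10*c)/2 - log(5)


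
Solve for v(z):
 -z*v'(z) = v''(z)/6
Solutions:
 v(z) = C1 + C2*erf(sqrt(3)*z)


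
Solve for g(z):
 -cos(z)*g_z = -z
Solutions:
 g(z) = C1 + Integral(z/cos(z), z)


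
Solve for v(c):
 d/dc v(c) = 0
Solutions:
 v(c) = C1


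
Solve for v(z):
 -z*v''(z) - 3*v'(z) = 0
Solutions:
 v(z) = C1 + C2/z^2


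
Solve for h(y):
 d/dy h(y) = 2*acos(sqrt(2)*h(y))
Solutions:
 Integral(1/acos(sqrt(2)*_y), (_y, h(y))) = C1 + 2*y


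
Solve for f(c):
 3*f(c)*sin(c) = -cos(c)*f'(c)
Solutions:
 f(c) = C1*cos(c)^3


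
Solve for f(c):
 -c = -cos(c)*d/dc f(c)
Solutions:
 f(c) = C1 + Integral(c/cos(c), c)


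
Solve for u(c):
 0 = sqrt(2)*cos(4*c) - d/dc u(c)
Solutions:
 u(c) = C1 + sqrt(2)*sin(4*c)/4


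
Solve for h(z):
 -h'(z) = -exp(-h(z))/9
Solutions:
 h(z) = log(C1 + z/9)


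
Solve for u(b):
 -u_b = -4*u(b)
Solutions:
 u(b) = C1*exp(4*b)


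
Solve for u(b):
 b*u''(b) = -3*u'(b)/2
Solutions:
 u(b) = C1 + C2/sqrt(b)


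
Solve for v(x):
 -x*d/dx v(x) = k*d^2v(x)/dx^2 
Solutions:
 v(x) = C1 + C2*sqrt(k)*erf(sqrt(2)*x*sqrt(1/k)/2)


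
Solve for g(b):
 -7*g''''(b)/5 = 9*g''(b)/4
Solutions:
 g(b) = C1 + C2*b + C3*sin(3*sqrt(35)*b/14) + C4*cos(3*sqrt(35)*b/14)


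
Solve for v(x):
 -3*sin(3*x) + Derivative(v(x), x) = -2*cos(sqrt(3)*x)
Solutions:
 v(x) = C1 - 2*sqrt(3)*sin(sqrt(3)*x)/3 - cos(3*x)


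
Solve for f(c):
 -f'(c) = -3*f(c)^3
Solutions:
 f(c) = -sqrt(2)*sqrt(-1/(C1 + 3*c))/2
 f(c) = sqrt(2)*sqrt(-1/(C1 + 3*c))/2


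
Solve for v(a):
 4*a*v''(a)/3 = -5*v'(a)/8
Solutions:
 v(a) = C1 + C2*a^(17/32)


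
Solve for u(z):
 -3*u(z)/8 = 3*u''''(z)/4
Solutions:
 u(z) = (C1*sin(2^(1/4)*z/2) + C2*cos(2^(1/4)*z/2))*exp(-2^(1/4)*z/2) + (C3*sin(2^(1/4)*z/2) + C4*cos(2^(1/4)*z/2))*exp(2^(1/4)*z/2)


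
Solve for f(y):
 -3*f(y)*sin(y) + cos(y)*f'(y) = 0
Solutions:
 f(y) = C1/cos(y)^3


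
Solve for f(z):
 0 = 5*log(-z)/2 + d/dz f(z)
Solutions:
 f(z) = C1 - 5*z*log(-z)/2 + 5*z/2


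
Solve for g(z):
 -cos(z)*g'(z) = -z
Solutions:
 g(z) = C1 + Integral(z/cos(z), z)


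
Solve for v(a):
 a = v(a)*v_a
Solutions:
 v(a) = -sqrt(C1 + a^2)
 v(a) = sqrt(C1 + a^2)


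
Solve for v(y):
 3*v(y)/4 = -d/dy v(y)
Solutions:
 v(y) = C1*exp(-3*y/4)


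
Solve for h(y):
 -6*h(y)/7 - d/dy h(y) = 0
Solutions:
 h(y) = C1*exp(-6*y/7)


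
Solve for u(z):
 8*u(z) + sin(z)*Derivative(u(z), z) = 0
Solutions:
 u(z) = C1*(cos(z)^4 + 4*cos(z)^3 + 6*cos(z)^2 + 4*cos(z) + 1)/(cos(z)^4 - 4*cos(z)^3 + 6*cos(z)^2 - 4*cos(z) + 1)


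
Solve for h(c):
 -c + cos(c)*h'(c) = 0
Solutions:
 h(c) = C1 + Integral(c/cos(c), c)


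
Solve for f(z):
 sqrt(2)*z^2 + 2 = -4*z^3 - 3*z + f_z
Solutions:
 f(z) = C1 + z^4 + sqrt(2)*z^3/3 + 3*z^2/2 + 2*z


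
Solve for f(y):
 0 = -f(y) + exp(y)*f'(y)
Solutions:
 f(y) = C1*exp(-exp(-y))


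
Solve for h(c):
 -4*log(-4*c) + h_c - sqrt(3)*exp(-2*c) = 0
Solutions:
 h(c) = C1 + 4*c*log(-c) + 4*c*(-1 + 2*log(2)) - sqrt(3)*exp(-2*c)/2


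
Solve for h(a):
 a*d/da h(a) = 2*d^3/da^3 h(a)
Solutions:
 h(a) = C1 + Integral(C2*airyai(2^(2/3)*a/2) + C3*airybi(2^(2/3)*a/2), a)


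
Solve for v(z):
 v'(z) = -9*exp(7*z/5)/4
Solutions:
 v(z) = C1 - 45*exp(7*z/5)/28


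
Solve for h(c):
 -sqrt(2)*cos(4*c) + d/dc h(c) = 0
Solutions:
 h(c) = C1 + sqrt(2)*sin(4*c)/4


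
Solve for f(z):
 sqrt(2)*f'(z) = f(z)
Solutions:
 f(z) = C1*exp(sqrt(2)*z/2)


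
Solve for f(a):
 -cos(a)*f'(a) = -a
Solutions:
 f(a) = C1 + Integral(a/cos(a), a)


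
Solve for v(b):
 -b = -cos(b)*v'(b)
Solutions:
 v(b) = C1 + Integral(b/cos(b), b)


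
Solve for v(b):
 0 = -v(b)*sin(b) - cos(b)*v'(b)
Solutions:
 v(b) = C1*cos(b)


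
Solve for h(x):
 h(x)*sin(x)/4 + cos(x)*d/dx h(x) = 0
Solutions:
 h(x) = C1*cos(x)^(1/4)


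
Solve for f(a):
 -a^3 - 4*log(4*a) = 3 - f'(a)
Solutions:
 f(a) = C1 + a^4/4 + 4*a*log(a) - a + a*log(256)


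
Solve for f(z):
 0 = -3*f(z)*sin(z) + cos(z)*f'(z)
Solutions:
 f(z) = C1/cos(z)^3


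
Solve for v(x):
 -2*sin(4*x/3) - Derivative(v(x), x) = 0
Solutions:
 v(x) = C1 + 3*cos(4*x/3)/2


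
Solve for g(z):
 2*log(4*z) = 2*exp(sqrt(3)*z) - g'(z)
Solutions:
 g(z) = C1 - 2*z*log(z) + 2*z*(1 - 2*log(2)) + 2*sqrt(3)*exp(sqrt(3)*z)/3


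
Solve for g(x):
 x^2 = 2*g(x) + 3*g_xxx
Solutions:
 g(x) = C3*exp(-2^(1/3)*3^(2/3)*x/3) + x^2/2 + (C1*sin(2^(1/3)*3^(1/6)*x/2) + C2*cos(2^(1/3)*3^(1/6)*x/2))*exp(2^(1/3)*3^(2/3)*x/6)


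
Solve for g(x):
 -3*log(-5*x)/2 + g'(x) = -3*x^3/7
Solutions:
 g(x) = C1 - 3*x^4/28 + 3*x*log(-x)/2 + 3*x*(-1 + log(5))/2


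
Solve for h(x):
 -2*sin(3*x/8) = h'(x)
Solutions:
 h(x) = C1 + 16*cos(3*x/8)/3


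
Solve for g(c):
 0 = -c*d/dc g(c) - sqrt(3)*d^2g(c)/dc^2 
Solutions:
 g(c) = C1 + C2*erf(sqrt(2)*3^(3/4)*c/6)


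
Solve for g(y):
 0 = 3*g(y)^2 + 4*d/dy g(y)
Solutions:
 g(y) = 4/(C1 + 3*y)


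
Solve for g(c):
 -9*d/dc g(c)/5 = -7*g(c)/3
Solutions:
 g(c) = C1*exp(35*c/27)


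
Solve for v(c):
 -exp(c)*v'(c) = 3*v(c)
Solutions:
 v(c) = C1*exp(3*exp(-c))


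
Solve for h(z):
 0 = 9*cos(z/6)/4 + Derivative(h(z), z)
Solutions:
 h(z) = C1 - 27*sin(z/6)/2


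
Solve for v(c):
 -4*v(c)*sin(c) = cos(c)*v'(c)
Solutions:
 v(c) = C1*cos(c)^4


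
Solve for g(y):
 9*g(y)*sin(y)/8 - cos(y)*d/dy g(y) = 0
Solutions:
 g(y) = C1/cos(y)^(9/8)


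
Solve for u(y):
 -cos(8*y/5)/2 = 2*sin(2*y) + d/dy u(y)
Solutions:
 u(y) = C1 - 5*sin(8*y/5)/16 + cos(2*y)


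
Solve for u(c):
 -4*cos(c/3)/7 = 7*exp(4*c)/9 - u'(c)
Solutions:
 u(c) = C1 + 7*exp(4*c)/36 + 12*sin(c/3)/7


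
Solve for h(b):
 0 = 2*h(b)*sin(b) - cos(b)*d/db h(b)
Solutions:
 h(b) = C1/cos(b)^2


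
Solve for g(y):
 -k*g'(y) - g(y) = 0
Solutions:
 g(y) = C1*exp(-y/k)


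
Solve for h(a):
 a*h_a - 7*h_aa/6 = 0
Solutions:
 h(a) = C1 + C2*erfi(sqrt(21)*a/7)


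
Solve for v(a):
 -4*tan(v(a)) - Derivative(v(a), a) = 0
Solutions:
 v(a) = pi - asin(C1*exp(-4*a))
 v(a) = asin(C1*exp(-4*a))


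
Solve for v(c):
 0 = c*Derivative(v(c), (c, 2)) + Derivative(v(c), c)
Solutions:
 v(c) = C1 + C2*log(c)


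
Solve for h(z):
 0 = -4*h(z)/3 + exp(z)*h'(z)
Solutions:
 h(z) = C1*exp(-4*exp(-z)/3)


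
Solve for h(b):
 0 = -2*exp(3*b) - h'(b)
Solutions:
 h(b) = C1 - 2*exp(3*b)/3


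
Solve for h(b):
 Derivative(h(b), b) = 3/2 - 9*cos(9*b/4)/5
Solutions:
 h(b) = C1 + 3*b/2 - 4*sin(9*b/4)/5


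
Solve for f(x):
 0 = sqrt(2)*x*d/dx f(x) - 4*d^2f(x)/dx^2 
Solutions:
 f(x) = C1 + C2*erfi(2^(3/4)*x/4)


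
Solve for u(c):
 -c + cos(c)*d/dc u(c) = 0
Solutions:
 u(c) = C1 + Integral(c/cos(c), c)


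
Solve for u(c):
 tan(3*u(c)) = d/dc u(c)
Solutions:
 u(c) = -asin(C1*exp(3*c))/3 + pi/3
 u(c) = asin(C1*exp(3*c))/3


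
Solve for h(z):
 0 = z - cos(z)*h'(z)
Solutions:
 h(z) = C1 + Integral(z/cos(z), z)


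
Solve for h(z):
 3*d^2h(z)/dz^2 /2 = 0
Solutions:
 h(z) = C1 + C2*z


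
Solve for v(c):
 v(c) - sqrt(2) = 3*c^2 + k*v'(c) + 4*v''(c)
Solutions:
 v(c) = C1*exp(c*(-k + sqrt(k^2 + 16))/8) + C2*exp(-c*(k + sqrt(k^2 + 16))/8) + 3*c^2 + 6*c*k + 6*k^2 + sqrt(2) + 24


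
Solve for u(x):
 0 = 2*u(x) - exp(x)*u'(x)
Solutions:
 u(x) = C1*exp(-2*exp(-x))


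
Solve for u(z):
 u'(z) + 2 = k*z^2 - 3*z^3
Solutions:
 u(z) = C1 + k*z^3/3 - 3*z^4/4 - 2*z


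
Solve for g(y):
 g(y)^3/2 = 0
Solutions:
 g(y) = 0


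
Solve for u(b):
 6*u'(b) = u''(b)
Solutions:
 u(b) = C1 + C2*exp(6*b)


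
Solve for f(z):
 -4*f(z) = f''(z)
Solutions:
 f(z) = C1*sin(2*z) + C2*cos(2*z)


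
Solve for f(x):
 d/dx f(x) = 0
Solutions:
 f(x) = C1


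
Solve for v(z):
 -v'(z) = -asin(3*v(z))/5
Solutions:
 Integral(1/asin(3*_y), (_y, v(z))) = C1 + z/5


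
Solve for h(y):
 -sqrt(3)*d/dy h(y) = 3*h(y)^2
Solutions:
 h(y) = 1/(C1 + sqrt(3)*y)


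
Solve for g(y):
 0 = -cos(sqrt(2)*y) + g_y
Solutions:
 g(y) = C1 + sqrt(2)*sin(sqrt(2)*y)/2


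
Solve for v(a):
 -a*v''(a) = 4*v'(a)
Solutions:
 v(a) = C1 + C2/a^3


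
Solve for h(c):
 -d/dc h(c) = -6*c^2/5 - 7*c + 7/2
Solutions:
 h(c) = C1 + 2*c^3/5 + 7*c^2/2 - 7*c/2


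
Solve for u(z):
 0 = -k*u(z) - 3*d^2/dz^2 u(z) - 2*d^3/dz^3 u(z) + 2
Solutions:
 u(z) = C1*exp(-z*((2*k + sqrt((2*k + 1)^2 - 1) + 1)^(1/3) + 1 + (2*k + sqrt((2*k + 1)^2 - 1) + 1)^(-1/3))/2) + C2*exp(z*((2*k + sqrt((2*k + 1)^2 - 1) + 1)^(1/3)/4 - sqrt(3)*I*(2*k + sqrt((2*k + 1)^2 - 1) + 1)^(1/3)/4 - 1/2 - 1/((-1 + sqrt(3)*I)*(2*k + sqrt((2*k + 1)^2 - 1) + 1)^(1/3)))) + C3*exp(z*((2*k + sqrt((2*k + 1)^2 - 1) + 1)^(1/3)/4 + sqrt(3)*I*(2*k + sqrt((2*k + 1)^2 - 1) + 1)^(1/3)/4 - 1/2 + 1/((1 + sqrt(3)*I)*(2*k + sqrt((2*k + 1)^2 - 1) + 1)^(1/3)))) + 2/k


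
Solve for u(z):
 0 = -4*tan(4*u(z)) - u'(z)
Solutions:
 u(z) = -asin(C1*exp(-16*z))/4 + pi/4
 u(z) = asin(C1*exp(-16*z))/4


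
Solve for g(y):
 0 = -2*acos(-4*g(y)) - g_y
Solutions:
 Integral(1/acos(-4*_y), (_y, g(y))) = C1 - 2*y


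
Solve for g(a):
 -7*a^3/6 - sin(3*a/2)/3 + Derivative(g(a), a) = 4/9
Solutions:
 g(a) = C1 + 7*a^4/24 + 4*a/9 - 2*cos(3*a/2)/9


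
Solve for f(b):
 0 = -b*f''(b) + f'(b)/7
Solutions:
 f(b) = C1 + C2*b^(8/7)


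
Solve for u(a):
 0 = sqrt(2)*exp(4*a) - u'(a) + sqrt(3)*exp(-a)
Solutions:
 u(a) = C1 + sqrt(2)*exp(4*a)/4 - sqrt(3)*exp(-a)


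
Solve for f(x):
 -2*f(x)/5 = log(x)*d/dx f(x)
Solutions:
 f(x) = C1*exp(-2*li(x)/5)


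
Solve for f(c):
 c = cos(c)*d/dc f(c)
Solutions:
 f(c) = C1 + Integral(c/cos(c), c)


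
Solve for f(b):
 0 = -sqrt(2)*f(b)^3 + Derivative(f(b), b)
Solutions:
 f(b) = -sqrt(2)*sqrt(-1/(C1 + sqrt(2)*b))/2
 f(b) = sqrt(2)*sqrt(-1/(C1 + sqrt(2)*b))/2


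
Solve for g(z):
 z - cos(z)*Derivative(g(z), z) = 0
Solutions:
 g(z) = C1 + Integral(z/cos(z), z)


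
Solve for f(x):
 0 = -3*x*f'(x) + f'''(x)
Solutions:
 f(x) = C1 + Integral(C2*airyai(3^(1/3)*x) + C3*airybi(3^(1/3)*x), x)


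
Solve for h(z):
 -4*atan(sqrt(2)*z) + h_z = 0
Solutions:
 h(z) = C1 + 4*z*atan(sqrt(2)*z) - sqrt(2)*log(2*z^2 + 1)


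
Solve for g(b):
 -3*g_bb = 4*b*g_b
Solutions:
 g(b) = C1 + C2*erf(sqrt(6)*b/3)


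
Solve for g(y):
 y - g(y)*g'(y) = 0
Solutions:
 g(y) = -sqrt(C1 + y^2)
 g(y) = sqrt(C1 + y^2)


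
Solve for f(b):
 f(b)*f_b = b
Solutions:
 f(b) = -sqrt(C1 + b^2)
 f(b) = sqrt(C1 + b^2)


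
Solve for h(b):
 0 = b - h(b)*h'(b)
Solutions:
 h(b) = -sqrt(C1 + b^2)
 h(b) = sqrt(C1 + b^2)


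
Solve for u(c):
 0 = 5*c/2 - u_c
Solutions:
 u(c) = C1 + 5*c^2/4


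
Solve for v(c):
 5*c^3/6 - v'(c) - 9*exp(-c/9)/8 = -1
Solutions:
 v(c) = C1 + 5*c^4/24 + c + 81*exp(-c/9)/8


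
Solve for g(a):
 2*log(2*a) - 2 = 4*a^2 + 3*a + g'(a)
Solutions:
 g(a) = C1 - 4*a^3/3 - 3*a^2/2 + 2*a*log(a) - 4*a + 2*a*log(2)


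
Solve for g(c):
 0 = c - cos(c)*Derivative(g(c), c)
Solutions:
 g(c) = C1 + Integral(c/cos(c), c)


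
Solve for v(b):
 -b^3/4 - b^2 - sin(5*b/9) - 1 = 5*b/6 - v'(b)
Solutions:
 v(b) = C1 + b^4/16 + b^3/3 + 5*b^2/12 + b - 9*cos(5*b/9)/5


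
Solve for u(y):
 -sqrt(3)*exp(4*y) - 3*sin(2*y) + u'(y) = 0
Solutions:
 u(y) = C1 + sqrt(3)*exp(4*y)/4 - 3*cos(2*y)/2


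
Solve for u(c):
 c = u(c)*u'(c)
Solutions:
 u(c) = -sqrt(C1 + c^2)
 u(c) = sqrt(C1 + c^2)


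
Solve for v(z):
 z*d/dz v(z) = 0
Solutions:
 v(z) = C1


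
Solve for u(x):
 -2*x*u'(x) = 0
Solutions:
 u(x) = C1


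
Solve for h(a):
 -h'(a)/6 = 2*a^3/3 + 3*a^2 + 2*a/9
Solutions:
 h(a) = C1 - a^4 - 6*a^3 - 2*a^2/3


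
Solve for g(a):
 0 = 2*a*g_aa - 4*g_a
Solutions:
 g(a) = C1 + C2*a^3


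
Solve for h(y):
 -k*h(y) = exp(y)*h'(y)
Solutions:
 h(y) = C1*exp(k*exp(-y))


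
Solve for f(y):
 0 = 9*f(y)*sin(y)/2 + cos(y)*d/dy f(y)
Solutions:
 f(y) = C1*cos(y)^(9/2)


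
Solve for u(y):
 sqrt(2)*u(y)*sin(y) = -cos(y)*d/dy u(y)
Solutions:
 u(y) = C1*cos(y)^(sqrt(2))


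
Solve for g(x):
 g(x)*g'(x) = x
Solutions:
 g(x) = -sqrt(C1 + x^2)
 g(x) = sqrt(C1 + x^2)


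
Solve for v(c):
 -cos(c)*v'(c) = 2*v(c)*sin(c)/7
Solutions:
 v(c) = C1*cos(c)^(2/7)


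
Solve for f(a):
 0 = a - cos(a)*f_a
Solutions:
 f(a) = C1 + Integral(a/cos(a), a)


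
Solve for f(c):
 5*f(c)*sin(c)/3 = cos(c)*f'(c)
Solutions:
 f(c) = C1/cos(c)^(5/3)


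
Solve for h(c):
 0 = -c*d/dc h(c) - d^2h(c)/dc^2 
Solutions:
 h(c) = C1 + C2*erf(sqrt(2)*c/2)


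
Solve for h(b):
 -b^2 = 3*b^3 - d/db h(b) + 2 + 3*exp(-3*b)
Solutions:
 h(b) = C1 + 3*b^4/4 + b^3/3 + 2*b - exp(-3*b)


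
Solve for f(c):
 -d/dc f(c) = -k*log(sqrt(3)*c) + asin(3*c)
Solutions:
 f(c) = C1 + c*k*(log(c) - 1) + c*k*log(3)/2 - c*asin(3*c) - sqrt(1 - 9*c^2)/3


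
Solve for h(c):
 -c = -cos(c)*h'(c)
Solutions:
 h(c) = C1 + Integral(c/cos(c), c)


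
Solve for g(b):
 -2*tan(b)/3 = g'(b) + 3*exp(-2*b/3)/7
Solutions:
 g(b) = C1 - log(tan(b)^2 + 1)/3 + 9*exp(-2*b/3)/14


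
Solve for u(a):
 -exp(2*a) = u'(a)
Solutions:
 u(a) = C1 - exp(2*a)/2


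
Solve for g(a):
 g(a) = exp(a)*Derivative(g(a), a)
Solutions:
 g(a) = C1*exp(-exp(-a))


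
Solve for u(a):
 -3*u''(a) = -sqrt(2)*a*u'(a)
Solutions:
 u(a) = C1 + C2*erfi(2^(3/4)*sqrt(3)*a/6)


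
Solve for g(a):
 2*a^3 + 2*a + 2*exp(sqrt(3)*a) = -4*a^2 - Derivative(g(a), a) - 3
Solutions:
 g(a) = C1 - a^4/2 - 4*a^3/3 - a^2 - 3*a - 2*sqrt(3)*exp(sqrt(3)*a)/3


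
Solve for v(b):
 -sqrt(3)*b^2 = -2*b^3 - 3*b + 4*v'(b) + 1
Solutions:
 v(b) = C1 + b^4/8 - sqrt(3)*b^3/12 + 3*b^2/8 - b/4


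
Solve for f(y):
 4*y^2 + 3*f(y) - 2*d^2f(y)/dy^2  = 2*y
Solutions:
 f(y) = C1*exp(-sqrt(6)*y/2) + C2*exp(sqrt(6)*y/2) - 4*y^2/3 + 2*y/3 - 16/9


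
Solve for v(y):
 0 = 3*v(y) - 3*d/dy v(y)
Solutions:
 v(y) = C1*exp(y)


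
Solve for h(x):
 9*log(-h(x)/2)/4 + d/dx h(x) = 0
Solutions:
 4*Integral(1/(log(-_y) - log(2)), (_y, h(x)))/9 = C1 - x


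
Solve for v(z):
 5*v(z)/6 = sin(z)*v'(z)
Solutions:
 v(z) = C1*(cos(z) - 1)^(5/12)/(cos(z) + 1)^(5/12)


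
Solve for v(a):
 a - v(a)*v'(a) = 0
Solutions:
 v(a) = -sqrt(C1 + a^2)
 v(a) = sqrt(C1 + a^2)


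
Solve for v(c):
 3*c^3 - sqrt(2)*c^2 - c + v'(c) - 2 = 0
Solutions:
 v(c) = C1 - 3*c^4/4 + sqrt(2)*c^3/3 + c^2/2 + 2*c


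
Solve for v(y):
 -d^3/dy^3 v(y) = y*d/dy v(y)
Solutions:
 v(y) = C1 + Integral(C2*airyai(-y) + C3*airybi(-y), y)


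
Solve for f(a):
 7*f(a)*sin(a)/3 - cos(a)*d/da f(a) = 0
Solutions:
 f(a) = C1/cos(a)^(7/3)


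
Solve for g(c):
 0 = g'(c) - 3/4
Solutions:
 g(c) = C1 + 3*c/4


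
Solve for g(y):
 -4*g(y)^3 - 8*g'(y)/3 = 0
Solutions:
 g(y) = -sqrt(-1/(C1 - 3*y))
 g(y) = sqrt(-1/(C1 - 3*y))


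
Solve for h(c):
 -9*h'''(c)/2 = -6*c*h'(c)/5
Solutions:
 h(c) = C1 + Integral(C2*airyai(30^(2/3)*c/15) + C3*airybi(30^(2/3)*c/15), c)


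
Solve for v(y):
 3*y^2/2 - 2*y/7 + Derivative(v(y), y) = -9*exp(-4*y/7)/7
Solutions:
 v(y) = C1 - y^3/2 + y^2/7 + 9*exp(-4*y/7)/4


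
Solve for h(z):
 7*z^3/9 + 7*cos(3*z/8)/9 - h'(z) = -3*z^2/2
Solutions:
 h(z) = C1 + 7*z^4/36 + z^3/2 + 56*sin(3*z/8)/27


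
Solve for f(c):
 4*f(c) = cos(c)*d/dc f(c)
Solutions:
 f(c) = C1*(sin(c)^2 + 2*sin(c) + 1)/(sin(c)^2 - 2*sin(c) + 1)


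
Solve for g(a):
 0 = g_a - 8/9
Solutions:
 g(a) = C1 + 8*a/9


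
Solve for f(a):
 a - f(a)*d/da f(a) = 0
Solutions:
 f(a) = -sqrt(C1 + a^2)
 f(a) = sqrt(C1 + a^2)


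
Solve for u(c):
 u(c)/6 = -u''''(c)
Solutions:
 u(c) = (C1*sin(2^(1/4)*3^(3/4)*c/6) + C2*cos(2^(1/4)*3^(3/4)*c/6))*exp(-2^(1/4)*3^(3/4)*c/6) + (C3*sin(2^(1/4)*3^(3/4)*c/6) + C4*cos(2^(1/4)*3^(3/4)*c/6))*exp(2^(1/4)*3^(3/4)*c/6)


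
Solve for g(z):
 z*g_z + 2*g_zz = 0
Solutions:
 g(z) = C1 + C2*erf(z/2)


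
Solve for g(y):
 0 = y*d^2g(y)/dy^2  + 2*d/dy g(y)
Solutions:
 g(y) = C1 + C2/y


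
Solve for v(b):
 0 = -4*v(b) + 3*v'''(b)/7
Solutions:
 v(b) = C3*exp(28^(1/3)*3^(2/3)*b/3) + (C1*sin(28^(1/3)*3^(1/6)*b/2) + C2*cos(28^(1/3)*3^(1/6)*b/2))*exp(-28^(1/3)*3^(2/3)*b/6)


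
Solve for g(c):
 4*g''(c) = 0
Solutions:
 g(c) = C1 + C2*c


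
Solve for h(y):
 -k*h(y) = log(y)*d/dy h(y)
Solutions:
 h(y) = C1*exp(-k*li(y))


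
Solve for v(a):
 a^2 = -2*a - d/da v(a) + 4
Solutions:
 v(a) = C1 - a^3/3 - a^2 + 4*a


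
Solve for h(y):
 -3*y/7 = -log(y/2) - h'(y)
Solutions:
 h(y) = C1 + 3*y^2/14 - y*log(y) + y*log(2) + y


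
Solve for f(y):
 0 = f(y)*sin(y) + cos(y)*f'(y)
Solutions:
 f(y) = C1*cos(y)


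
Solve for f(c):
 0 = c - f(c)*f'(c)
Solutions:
 f(c) = -sqrt(C1 + c^2)
 f(c) = sqrt(C1 + c^2)


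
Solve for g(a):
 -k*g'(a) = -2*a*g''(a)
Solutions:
 g(a) = C1 + a^(re(k)/2 + 1)*(C2*sin(log(a)*Abs(im(k))/2) + C3*cos(log(a)*im(k)/2))


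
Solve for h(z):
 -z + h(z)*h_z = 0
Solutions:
 h(z) = -sqrt(C1 + z^2)
 h(z) = sqrt(C1 + z^2)


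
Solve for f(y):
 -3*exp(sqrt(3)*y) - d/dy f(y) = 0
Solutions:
 f(y) = C1 - sqrt(3)*exp(sqrt(3)*y)


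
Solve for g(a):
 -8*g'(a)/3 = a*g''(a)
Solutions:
 g(a) = C1 + C2/a^(5/3)


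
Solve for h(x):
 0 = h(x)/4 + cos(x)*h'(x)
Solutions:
 h(x) = C1*(sin(x) - 1)^(1/8)/(sin(x) + 1)^(1/8)


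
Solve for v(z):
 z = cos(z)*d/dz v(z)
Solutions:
 v(z) = C1 + Integral(z/cos(z), z)


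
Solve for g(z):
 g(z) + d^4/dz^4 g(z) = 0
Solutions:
 g(z) = (C1*sin(sqrt(2)*z/2) + C2*cos(sqrt(2)*z/2))*exp(-sqrt(2)*z/2) + (C3*sin(sqrt(2)*z/2) + C4*cos(sqrt(2)*z/2))*exp(sqrt(2)*z/2)


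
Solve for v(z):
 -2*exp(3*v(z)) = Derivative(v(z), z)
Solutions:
 v(z) = log((-3^(2/3) - 3*3^(1/6)*I)*(1/(C1 + 2*z))^(1/3)/6)
 v(z) = log((-3^(2/3) + 3*3^(1/6)*I)*(1/(C1 + 2*z))^(1/3)/6)
 v(z) = log(1/(C1 + 6*z))/3


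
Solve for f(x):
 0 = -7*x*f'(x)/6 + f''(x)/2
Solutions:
 f(x) = C1 + C2*erfi(sqrt(42)*x/6)


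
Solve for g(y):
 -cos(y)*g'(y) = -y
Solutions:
 g(y) = C1 + Integral(y/cos(y), y)


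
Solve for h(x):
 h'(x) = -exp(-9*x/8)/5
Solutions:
 h(x) = C1 + 8*exp(-9*x/8)/45


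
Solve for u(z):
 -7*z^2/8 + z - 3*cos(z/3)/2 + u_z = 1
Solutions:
 u(z) = C1 + 7*z^3/24 - z^2/2 + z + 9*sin(z/3)/2


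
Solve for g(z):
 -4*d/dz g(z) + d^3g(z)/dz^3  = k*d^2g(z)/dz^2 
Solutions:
 g(z) = C1 + C2*exp(z*(k - sqrt(k^2 + 16))/2) + C3*exp(z*(k + sqrt(k^2 + 16))/2)


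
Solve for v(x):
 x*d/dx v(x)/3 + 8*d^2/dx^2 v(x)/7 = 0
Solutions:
 v(x) = C1 + C2*erf(sqrt(21)*x/12)


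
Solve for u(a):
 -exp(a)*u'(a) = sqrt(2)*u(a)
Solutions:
 u(a) = C1*exp(sqrt(2)*exp(-a))


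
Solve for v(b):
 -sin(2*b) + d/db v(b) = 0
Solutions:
 v(b) = C1 - cos(2*b)/2


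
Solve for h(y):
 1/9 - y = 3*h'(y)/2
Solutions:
 h(y) = C1 - y^2/3 + 2*y/27


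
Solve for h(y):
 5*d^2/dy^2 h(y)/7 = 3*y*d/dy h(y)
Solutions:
 h(y) = C1 + C2*erfi(sqrt(210)*y/10)


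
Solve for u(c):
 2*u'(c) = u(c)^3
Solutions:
 u(c) = -sqrt(-1/(C1 + c))
 u(c) = sqrt(-1/(C1 + c))


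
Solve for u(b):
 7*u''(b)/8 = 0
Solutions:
 u(b) = C1 + C2*b


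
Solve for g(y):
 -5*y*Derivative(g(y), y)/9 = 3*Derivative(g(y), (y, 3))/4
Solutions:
 g(y) = C1 + Integral(C2*airyai(-20^(1/3)*y/3) + C3*airybi(-20^(1/3)*y/3), y)


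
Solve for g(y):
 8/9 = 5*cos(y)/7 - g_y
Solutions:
 g(y) = C1 - 8*y/9 + 5*sin(y)/7


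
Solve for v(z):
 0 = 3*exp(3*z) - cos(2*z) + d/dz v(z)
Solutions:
 v(z) = C1 - exp(3*z) + sin(2*z)/2


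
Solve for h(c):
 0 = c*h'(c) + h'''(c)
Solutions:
 h(c) = C1 + Integral(C2*airyai(-c) + C3*airybi(-c), c)


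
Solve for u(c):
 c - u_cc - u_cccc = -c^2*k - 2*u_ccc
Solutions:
 u(c) = C1 + C4*exp(c) + c^4*k/12 + c^3*(4*k + 1)/6 + c^2*(3*k + 1) + c*(C2 + C3*exp(c))


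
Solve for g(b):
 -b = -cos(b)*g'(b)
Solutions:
 g(b) = C1 + Integral(b/cos(b), b)


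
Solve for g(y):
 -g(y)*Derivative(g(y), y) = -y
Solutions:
 g(y) = -sqrt(C1 + y^2)
 g(y) = sqrt(C1 + y^2)


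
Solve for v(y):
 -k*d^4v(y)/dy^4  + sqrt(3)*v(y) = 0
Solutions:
 v(y) = C1*exp(-3^(1/8)*y*(1/k)^(1/4)) + C2*exp(3^(1/8)*y*(1/k)^(1/4)) + C3*exp(-3^(1/8)*I*y*(1/k)^(1/4)) + C4*exp(3^(1/8)*I*y*(1/k)^(1/4))


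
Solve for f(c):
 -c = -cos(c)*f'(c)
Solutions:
 f(c) = C1 + Integral(c/cos(c), c)


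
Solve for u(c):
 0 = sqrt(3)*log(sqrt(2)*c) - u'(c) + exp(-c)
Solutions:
 u(c) = C1 + sqrt(3)*c*log(c) + sqrt(3)*c*(-1 + log(2)/2) - exp(-c)


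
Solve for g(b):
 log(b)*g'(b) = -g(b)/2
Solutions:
 g(b) = C1*exp(-li(b)/2)


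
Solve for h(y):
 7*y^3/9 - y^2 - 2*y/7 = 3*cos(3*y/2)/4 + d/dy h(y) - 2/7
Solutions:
 h(y) = C1 + 7*y^4/36 - y^3/3 - y^2/7 + 2*y/7 - sin(3*y/2)/2


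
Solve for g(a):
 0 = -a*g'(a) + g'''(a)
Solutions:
 g(a) = C1 + Integral(C2*airyai(a) + C3*airybi(a), a)


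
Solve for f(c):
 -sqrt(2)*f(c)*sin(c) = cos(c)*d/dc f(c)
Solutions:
 f(c) = C1*cos(c)^(sqrt(2))


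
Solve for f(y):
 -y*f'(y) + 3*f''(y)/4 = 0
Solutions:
 f(y) = C1 + C2*erfi(sqrt(6)*y/3)


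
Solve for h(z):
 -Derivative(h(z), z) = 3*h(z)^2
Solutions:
 h(z) = 1/(C1 + 3*z)


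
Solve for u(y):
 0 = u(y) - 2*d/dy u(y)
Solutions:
 u(y) = C1*exp(y/2)


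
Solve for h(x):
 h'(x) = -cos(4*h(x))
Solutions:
 h(x) = -asin((C1 + exp(8*x))/(C1 - exp(8*x)))/4 + pi/4
 h(x) = asin((C1 + exp(8*x))/(C1 - exp(8*x)))/4


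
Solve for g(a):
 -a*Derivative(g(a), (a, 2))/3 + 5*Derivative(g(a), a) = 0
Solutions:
 g(a) = C1 + C2*a^16


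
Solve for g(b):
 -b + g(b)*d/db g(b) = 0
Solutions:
 g(b) = -sqrt(C1 + b^2)
 g(b) = sqrt(C1 + b^2)


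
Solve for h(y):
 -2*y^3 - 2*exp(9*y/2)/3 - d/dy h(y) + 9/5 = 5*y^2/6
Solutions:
 h(y) = C1 - y^4/2 - 5*y^3/18 + 9*y/5 - 4*exp(9*y/2)/27


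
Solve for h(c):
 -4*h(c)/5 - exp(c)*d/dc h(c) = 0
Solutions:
 h(c) = C1*exp(4*exp(-c)/5)


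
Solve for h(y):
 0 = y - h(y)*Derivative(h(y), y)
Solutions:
 h(y) = -sqrt(C1 + y^2)
 h(y) = sqrt(C1 + y^2)


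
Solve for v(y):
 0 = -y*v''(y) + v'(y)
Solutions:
 v(y) = C1 + C2*y^2


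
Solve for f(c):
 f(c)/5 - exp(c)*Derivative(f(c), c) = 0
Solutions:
 f(c) = C1*exp(-exp(-c)/5)


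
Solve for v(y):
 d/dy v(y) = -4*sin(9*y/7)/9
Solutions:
 v(y) = C1 + 28*cos(9*y/7)/81


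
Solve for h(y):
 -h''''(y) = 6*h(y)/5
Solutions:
 h(y) = (C1*sin(10^(3/4)*3^(1/4)*y/10) + C2*cos(10^(3/4)*3^(1/4)*y/10))*exp(-10^(3/4)*3^(1/4)*y/10) + (C3*sin(10^(3/4)*3^(1/4)*y/10) + C4*cos(10^(3/4)*3^(1/4)*y/10))*exp(10^(3/4)*3^(1/4)*y/10)


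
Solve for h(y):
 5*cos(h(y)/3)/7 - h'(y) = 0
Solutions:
 -5*y/7 - 3*log(sin(h(y)/3) - 1)/2 + 3*log(sin(h(y)/3) + 1)/2 = C1


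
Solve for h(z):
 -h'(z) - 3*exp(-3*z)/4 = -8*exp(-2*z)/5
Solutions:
 h(z) = C1 - 4*exp(-2*z)/5 + exp(-3*z)/4


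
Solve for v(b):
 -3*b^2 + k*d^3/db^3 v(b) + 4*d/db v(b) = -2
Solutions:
 v(b) = C1 + C2*exp(-2*b*sqrt(-1/k)) + C3*exp(2*b*sqrt(-1/k)) + b^3/4 - 3*b*k/8 - b/2


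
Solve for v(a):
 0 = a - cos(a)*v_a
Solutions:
 v(a) = C1 + Integral(a/cos(a), a)


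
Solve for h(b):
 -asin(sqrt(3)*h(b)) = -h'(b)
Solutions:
 Integral(1/asin(sqrt(3)*_y), (_y, h(b))) = C1 + b


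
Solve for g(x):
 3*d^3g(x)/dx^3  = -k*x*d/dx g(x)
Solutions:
 g(x) = C1 + Integral(C2*airyai(3^(2/3)*x*(-k)^(1/3)/3) + C3*airybi(3^(2/3)*x*(-k)^(1/3)/3), x)


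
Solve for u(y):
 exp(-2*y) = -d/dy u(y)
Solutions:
 u(y) = C1 + exp(-2*y)/2


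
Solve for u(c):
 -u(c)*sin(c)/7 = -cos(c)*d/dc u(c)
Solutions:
 u(c) = C1/cos(c)^(1/7)


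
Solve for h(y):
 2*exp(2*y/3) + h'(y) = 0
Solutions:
 h(y) = C1 - 3*exp(2*y/3)


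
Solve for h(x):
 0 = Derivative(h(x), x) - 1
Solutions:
 h(x) = C1 + x


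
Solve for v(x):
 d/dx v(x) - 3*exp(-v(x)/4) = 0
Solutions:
 v(x) = 4*log(C1 + 3*x/4)


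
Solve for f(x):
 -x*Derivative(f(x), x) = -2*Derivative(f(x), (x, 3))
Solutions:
 f(x) = C1 + Integral(C2*airyai(2^(2/3)*x/2) + C3*airybi(2^(2/3)*x/2), x)


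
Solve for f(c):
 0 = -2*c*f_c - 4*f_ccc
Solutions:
 f(c) = C1 + Integral(C2*airyai(-2^(2/3)*c/2) + C3*airybi(-2^(2/3)*c/2), c)


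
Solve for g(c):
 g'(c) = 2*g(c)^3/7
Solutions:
 g(c) = -sqrt(14)*sqrt(-1/(C1 + 2*c))/2
 g(c) = sqrt(14)*sqrt(-1/(C1 + 2*c))/2


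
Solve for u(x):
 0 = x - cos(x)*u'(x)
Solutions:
 u(x) = C1 + Integral(x/cos(x), x)


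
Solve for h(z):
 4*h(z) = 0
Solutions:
 h(z) = 0


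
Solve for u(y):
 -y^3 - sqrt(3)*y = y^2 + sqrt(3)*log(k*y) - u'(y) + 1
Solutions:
 u(y) = C1 + y^4/4 + y^3/3 + sqrt(3)*y^2/2 + sqrt(3)*y*log(k*y) + y*(1 - sqrt(3))


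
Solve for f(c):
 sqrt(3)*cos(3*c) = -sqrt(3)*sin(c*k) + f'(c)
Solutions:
 f(c) = C1 + sqrt(3)*sin(3*c)/3 - sqrt(3)*cos(c*k)/k


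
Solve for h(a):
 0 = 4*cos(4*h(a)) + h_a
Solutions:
 h(a) = -asin((C1 + exp(32*a))/(C1 - exp(32*a)))/4 + pi/4
 h(a) = asin((C1 + exp(32*a))/(C1 - exp(32*a)))/4


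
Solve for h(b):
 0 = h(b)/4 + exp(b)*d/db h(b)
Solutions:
 h(b) = C1*exp(exp(-b)/4)


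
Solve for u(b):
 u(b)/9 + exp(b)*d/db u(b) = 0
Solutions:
 u(b) = C1*exp(exp(-b)/9)


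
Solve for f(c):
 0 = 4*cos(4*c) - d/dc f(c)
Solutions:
 f(c) = C1 + sin(4*c)


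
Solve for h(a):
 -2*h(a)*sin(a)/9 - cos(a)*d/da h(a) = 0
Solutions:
 h(a) = C1*cos(a)^(2/9)


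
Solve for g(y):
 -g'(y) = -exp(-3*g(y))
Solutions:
 g(y) = log(C1 + 3*y)/3
 g(y) = log((-3^(1/3) - 3^(5/6)*I)*(C1 + y)^(1/3)/2)
 g(y) = log((-3^(1/3) + 3^(5/6)*I)*(C1 + y)^(1/3)/2)


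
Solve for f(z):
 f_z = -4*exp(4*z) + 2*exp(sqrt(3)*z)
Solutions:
 f(z) = C1 - exp(4*z) + 2*sqrt(3)*exp(sqrt(3)*z)/3


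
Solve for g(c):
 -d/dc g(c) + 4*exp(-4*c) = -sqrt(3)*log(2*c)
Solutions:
 g(c) = C1 + sqrt(3)*c*log(c) + sqrt(3)*c*(-1 + log(2)) - exp(-4*c)


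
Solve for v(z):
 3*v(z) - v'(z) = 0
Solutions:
 v(z) = C1*exp(3*z)


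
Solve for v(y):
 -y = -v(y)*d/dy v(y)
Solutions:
 v(y) = -sqrt(C1 + y^2)
 v(y) = sqrt(C1 + y^2)


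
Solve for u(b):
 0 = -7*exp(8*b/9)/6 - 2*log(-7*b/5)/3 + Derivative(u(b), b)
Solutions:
 u(b) = C1 + 2*b*log(-b)/3 + 2*b*(-log(5) - 1 + log(7))/3 + 21*exp(8*b/9)/16


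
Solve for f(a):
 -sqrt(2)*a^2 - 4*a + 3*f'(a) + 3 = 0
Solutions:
 f(a) = C1 + sqrt(2)*a^3/9 + 2*a^2/3 - a


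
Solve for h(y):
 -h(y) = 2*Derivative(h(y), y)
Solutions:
 h(y) = C1*exp(-y/2)


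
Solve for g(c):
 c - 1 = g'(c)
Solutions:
 g(c) = C1 + c^2/2 - c


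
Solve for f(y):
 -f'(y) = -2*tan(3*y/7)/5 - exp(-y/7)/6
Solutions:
 f(y) = C1 + 7*log(tan(3*y/7)^2 + 1)/15 - 7*exp(-y/7)/6


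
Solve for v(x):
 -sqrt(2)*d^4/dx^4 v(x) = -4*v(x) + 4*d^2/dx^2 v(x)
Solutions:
 v(x) = C1*exp(-2^(1/4)*x*sqrt(-1 + sqrt(1 + sqrt(2)))) + C2*exp(2^(1/4)*x*sqrt(-1 + sqrt(1 + sqrt(2)))) + C3*sin(2^(1/4)*x*sqrt(1 + sqrt(1 + sqrt(2)))) + C4*cosh(2^(1/4)*x*sqrt(-sqrt(1 + sqrt(2)) - 1))


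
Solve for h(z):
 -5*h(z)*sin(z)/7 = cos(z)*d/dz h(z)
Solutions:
 h(z) = C1*cos(z)^(5/7)


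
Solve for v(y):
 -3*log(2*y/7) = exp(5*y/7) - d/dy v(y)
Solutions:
 v(y) = C1 + 3*y*log(y) + 3*y*(-log(7) - 1 + log(2)) + 7*exp(5*y/7)/5


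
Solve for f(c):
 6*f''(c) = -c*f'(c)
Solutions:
 f(c) = C1 + C2*erf(sqrt(3)*c/6)


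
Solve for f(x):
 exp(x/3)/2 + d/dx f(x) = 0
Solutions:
 f(x) = C1 - 3*exp(x/3)/2


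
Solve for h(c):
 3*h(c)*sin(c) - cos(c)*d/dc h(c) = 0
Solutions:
 h(c) = C1/cos(c)^3


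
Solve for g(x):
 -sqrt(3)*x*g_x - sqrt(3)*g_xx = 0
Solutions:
 g(x) = C1 + C2*erf(sqrt(2)*x/2)


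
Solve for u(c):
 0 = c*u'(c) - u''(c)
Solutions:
 u(c) = C1 + C2*erfi(sqrt(2)*c/2)


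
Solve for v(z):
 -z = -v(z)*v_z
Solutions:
 v(z) = -sqrt(C1 + z^2)
 v(z) = sqrt(C1 + z^2)


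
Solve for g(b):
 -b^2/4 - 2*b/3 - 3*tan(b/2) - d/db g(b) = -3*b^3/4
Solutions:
 g(b) = C1 + 3*b^4/16 - b^3/12 - b^2/3 + 6*log(cos(b/2))


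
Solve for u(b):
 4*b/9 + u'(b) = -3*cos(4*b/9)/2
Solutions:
 u(b) = C1 - 2*b^2/9 - 27*sin(4*b/9)/8


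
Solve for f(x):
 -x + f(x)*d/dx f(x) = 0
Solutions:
 f(x) = -sqrt(C1 + x^2)
 f(x) = sqrt(C1 + x^2)


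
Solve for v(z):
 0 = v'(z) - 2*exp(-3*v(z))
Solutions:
 v(z) = log(C1 + 6*z)/3
 v(z) = log((-3^(1/3) - 3^(5/6)*I)*(C1 + 2*z)^(1/3)/2)
 v(z) = log((-3^(1/3) + 3^(5/6)*I)*(C1 + 2*z)^(1/3)/2)


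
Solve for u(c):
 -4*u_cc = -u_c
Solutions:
 u(c) = C1 + C2*exp(c/4)


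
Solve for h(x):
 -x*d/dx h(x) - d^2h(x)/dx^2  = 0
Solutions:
 h(x) = C1 + C2*erf(sqrt(2)*x/2)


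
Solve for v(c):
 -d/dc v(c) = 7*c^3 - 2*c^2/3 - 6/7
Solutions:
 v(c) = C1 - 7*c^4/4 + 2*c^3/9 + 6*c/7


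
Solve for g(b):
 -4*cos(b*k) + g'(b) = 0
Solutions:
 g(b) = C1 + 4*sin(b*k)/k


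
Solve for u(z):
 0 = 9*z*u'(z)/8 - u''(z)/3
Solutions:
 u(z) = C1 + C2*erfi(3*sqrt(3)*z/4)


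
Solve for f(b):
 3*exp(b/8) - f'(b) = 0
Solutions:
 f(b) = C1 + 24*exp(b/8)


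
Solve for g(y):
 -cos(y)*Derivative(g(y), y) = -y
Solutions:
 g(y) = C1 + Integral(y/cos(y), y)


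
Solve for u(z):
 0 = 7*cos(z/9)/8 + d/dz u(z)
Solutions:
 u(z) = C1 - 63*sin(z/9)/8


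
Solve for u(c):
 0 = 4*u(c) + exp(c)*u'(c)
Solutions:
 u(c) = C1*exp(4*exp(-c))


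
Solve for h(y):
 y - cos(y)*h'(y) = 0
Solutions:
 h(y) = C1 + Integral(y/cos(y), y)


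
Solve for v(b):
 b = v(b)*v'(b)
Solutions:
 v(b) = -sqrt(C1 + b^2)
 v(b) = sqrt(C1 + b^2)


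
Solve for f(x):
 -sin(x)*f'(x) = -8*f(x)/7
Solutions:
 f(x) = C1*(cos(x) - 1)^(4/7)/(cos(x) + 1)^(4/7)


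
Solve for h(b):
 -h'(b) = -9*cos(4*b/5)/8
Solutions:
 h(b) = C1 + 45*sin(4*b/5)/32


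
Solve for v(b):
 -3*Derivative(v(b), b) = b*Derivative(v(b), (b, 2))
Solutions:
 v(b) = C1 + C2/b^2


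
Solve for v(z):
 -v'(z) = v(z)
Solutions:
 v(z) = C1*exp(-z)


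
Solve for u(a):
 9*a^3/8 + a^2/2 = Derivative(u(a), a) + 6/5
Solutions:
 u(a) = C1 + 9*a^4/32 + a^3/6 - 6*a/5


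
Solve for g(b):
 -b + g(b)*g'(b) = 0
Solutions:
 g(b) = -sqrt(C1 + b^2)
 g(b) = sqrt(C1 + b^2)


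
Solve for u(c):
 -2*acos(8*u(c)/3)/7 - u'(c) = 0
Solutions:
 Integral(1/acos(8*_y/3), (_y, u(c))) = C1 - 2*c/7


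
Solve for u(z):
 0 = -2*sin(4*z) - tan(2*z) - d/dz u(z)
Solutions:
 u(z) = C1 + log(cos(2*z))/2 + cos(4*z)/2


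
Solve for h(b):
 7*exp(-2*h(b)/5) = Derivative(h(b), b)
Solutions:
 h(b) = 5*log(-sqrt(C1 + 7*b)) - 5*log(5) + 5*log(10)/2
 h(b) = 5*log(C1 + 7*b)/2 - 5*log(5) + 5*log(10)/2


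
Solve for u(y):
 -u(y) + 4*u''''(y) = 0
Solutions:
 u(y) = C1*exp(-sqrt(2)*y/2) + C2*exp(sqrt(2)*y/2) + C3*sin(sqrt(2)*y/2) + C4*cos(sqrt(2)*y/2)


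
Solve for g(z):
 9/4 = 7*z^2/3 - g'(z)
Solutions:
 g(z) = C1 + 7*z^3/9 - 9*z/4


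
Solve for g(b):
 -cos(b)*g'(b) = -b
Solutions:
 g(b) = C1 + Integral(b/cos(b), b)


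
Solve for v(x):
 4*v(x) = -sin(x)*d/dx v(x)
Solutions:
 v(x) = C1*(cos(x)^2 + 2*cos(x) + 1)/(cos(x)^2 - 2*cos(x) + 1)


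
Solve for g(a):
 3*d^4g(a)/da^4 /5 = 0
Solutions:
 g(a) = C1 + C2*a + C3*a^2 + C4*a^3


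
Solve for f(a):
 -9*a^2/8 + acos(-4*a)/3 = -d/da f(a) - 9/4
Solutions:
 f(a) = C1 + 3*a^3/8 - a*acos(-4*a)/3 - 9*a/4 - sqrt(1 - 16*a^2)/12


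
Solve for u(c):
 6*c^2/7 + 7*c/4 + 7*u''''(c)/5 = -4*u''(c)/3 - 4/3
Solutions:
 u(c) = C1 + C2*c + C3*sin(2*sqrt(105)*c/21) + C4*cos(2*sqrt(105)*c/21) - 3*c^4/56 - 7*c^3/32 + 7*c^2/40


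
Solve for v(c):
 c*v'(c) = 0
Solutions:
 v(c) = C1


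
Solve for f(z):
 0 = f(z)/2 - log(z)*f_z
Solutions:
 f(z) = C1*exp(li(z)/2)


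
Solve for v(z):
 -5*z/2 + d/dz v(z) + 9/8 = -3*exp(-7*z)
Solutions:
 v(z) = C1 + 5*z^2/4 - 9*z/8 + 3*exp(-7*z)/7


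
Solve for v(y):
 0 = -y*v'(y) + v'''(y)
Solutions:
 v(y) = C1 + Integral(C2*airyai(y) + C3*airybi(y), y)


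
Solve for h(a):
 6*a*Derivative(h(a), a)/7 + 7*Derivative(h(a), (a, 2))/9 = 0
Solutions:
 h(a) = C1 + C2*erf(3*sqrt(3)*a/7)
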